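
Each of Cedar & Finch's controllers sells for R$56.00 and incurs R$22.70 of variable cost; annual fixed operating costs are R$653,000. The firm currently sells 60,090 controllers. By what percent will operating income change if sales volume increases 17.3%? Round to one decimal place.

+25.7%

Contribution at this volume is 60,090 × R$33.30 = R$2,000,997.00.
Operating income = contribution − fixed costs = R$2,000,997.00 − R$653,000 = R$1,347,997.00.
DOL = contribution ÷ EBIT = R$2,000,997.00 ÷ R$1,347,997.00 = 1.4844.
Operating income changes by 1.4844 × +17.3% = +25.7%.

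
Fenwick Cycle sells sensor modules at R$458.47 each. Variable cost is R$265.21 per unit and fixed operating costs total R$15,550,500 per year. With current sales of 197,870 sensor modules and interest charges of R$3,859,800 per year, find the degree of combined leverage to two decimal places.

2.03

At 197,870 units, contribution = 197,870 × R$193.26 = R$38,240,356.20.
Operating income = contribution − fixed costs = R$38,240,356.20 − R$15,550,500 = R$22,689,856.20. Interest = R$3,859,800.00.
DOL = R$38,240,356.20 ÷ R$22,689,856.20 = 1.6854; DFL = R$22,689,856.20 ÷ R$18,830,056.20 = 1.2050.
Combined leverage = 1.6854 × 1.2050 = 2.0309.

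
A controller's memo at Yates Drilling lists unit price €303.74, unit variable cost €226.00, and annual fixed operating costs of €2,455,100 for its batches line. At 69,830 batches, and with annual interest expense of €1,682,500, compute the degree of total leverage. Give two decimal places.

Total contribution margin = 69,830 × €77.74 = €5,428,584.20.
Subtracting fixed costs: EBIT = €5,428,584.20 − €2,455,100 = €2,973,484.20. Interest = €1,682,500.00, so EBIT − I = €1,290,984.20.
DCL = contribution ÷ (EBIT − I) = €5,428,584.20 ÷ €1,290,984.20 = 4.2050.

4.20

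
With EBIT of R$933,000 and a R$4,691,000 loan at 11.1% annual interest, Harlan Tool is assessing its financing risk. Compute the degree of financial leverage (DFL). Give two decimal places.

Annual interest charges come to R$520,701.00.
DFL = EBIT ÷ (EBIT − I) = R$933,000 ÷ (R$933,000 − R$520,701.00) = R$933,000 ÷ R$412,299.00 = 2.2629.

2.26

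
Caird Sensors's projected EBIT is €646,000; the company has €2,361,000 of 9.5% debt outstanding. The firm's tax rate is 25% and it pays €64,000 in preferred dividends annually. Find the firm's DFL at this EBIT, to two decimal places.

Annual interest charges come to €224,295.00.
Preferred dividends grossed up pre-tax: €64,000 / (1 − 0.25) = €85,333.33.
DFL = EBIT ÷ [EBIT − I − D_p/(1−t)] = €646,000 ÷ [€646,000 − €224,295.00 − €85,333.33] = €646,000 ÷ €336,371.67 = 1.9205.

1.92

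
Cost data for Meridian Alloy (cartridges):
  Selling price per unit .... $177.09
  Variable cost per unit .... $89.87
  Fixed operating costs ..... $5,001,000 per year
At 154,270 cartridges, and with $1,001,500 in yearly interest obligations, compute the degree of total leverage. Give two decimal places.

1.81

Total contribution margin = 154,270 × $87.22 = $13,455,429.40.
Operating income = contribution − fixed costs = $13,455,429.40 − $5,001,000 = $8,454,429.40. Interest = $1,001,500.00.
DOL = $13,455,429.40 ÷ $8,454,429.40 = 1.5915; DFL = $8,454,429.40 ÷ $7,452,929.40 = 1.1344.
DCL = DOL × DFL = 1.5915 × 1.1344 = 1.8054.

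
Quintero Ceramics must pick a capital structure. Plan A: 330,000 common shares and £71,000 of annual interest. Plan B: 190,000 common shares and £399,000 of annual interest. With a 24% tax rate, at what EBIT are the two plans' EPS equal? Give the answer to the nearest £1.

£844,143

At indifference, (EBIT − 71,000)(1 − t)/330,000 = (EBIT − 399,000)(1 − t)/190,000.
Cancelling (1 − t) and cross-multiplying: 190,000·(EBIT − 71,000) = 330,000·(EBIT − 399,000).
Solving, EBIT = (399,000·330,000 − 71,000·190,000) / (330,000 − 190,000) = 118,180,000,000 / 140,000 = 844,142.86.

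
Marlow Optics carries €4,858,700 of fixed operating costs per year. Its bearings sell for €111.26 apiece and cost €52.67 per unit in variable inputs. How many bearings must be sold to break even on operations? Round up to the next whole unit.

82,928 bearings

Contribution margin per unit = €111.26 − €52.67 = €58.59.
Units to break even: €4,858,700 ÷ €58.59 = 82,927.12, rounded up to 82,928.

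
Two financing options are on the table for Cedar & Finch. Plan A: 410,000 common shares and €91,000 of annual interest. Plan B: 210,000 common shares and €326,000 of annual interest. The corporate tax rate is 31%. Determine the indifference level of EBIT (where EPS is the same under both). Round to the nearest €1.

At indifference, (EBIT − 91,000)(1 − t)/410,000 = (EBIT − 326,000)(1 − t)/210,000.
Cancelling (1 − t) and cross-multiplying: 210,000·(EBIT − 91,000) = 410,000·(EBIT − 326,000).
Solving, EBIT = (326,000·410,000 − 91,000·210,000) / (410,000 − 210,000) = 114,550,000,000 / 200,000 = 572,750.00.

€572,750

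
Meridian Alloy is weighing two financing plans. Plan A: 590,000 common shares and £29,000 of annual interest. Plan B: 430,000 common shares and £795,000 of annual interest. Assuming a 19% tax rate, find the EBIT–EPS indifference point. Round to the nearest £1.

£2,853,625

At indifference, (EBIT − 29,000)(1 − t)/590,000 = (EBIT − 795,000)(1 − t)/430,000.
Cancelling (1 − t) and cross-multiplying: 430,000·(EBIT − 29,000) = 590,000·(EBIT − 795,000).
Solving, EBIT = (795,000·590,000 − 29,000·430,000) / (590,000 − 430,000) = 456,580,000,000 / 160,000 = 2,853,625.00.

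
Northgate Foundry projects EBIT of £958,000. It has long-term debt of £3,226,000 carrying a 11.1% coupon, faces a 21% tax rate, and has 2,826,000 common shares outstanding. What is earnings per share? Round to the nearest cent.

Interest = £358,086.00, so EBT = £958,000 − £358,086.00 = £599,914.00.
Net income = £599,914.00 × (1 − 0.21) = £473,932.06.
EPS = £473,932.06 ÷ 2,826,000 = £0.17.

£0.17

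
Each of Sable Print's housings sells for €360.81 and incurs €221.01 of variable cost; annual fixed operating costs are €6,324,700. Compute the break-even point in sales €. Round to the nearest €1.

€16,323,426

Contribution margin per unit = €360.81 − €221.01 = €139.80, a CM ratio of €139.80 ÷ €360.81 = 0.3875.
Break-even sales = FC ÷ CM ratio = €6,324,700 × €360.81 / €139.80 = €16,323,426.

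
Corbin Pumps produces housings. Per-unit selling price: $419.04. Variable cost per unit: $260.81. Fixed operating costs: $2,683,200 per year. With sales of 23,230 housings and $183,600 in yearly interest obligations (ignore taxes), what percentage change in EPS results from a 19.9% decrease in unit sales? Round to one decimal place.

Total contribution margin = 23,230 × $158.23 = $3,675,682.90.
Subtracting fixed costs: EBIT = $3,675,682.90 − $2,683,200 = $992,482.90.
Interest = $183,600.00, so EBIT − I = $808,882.90.
DCL = total CM / (EBIT − I) = $3,675,682.90 / $808,882.90 = 4.5441.
%ΔEPS = DCL × %ΔSales = 4.5441 × -19.9% = -90.4%.

-90.4%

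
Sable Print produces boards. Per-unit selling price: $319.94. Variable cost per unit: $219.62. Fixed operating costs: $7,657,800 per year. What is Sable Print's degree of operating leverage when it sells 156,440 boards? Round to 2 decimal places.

At 156,440 units, contribution = 156,440 × $100.32 = $15,694,060.80.
Operating income = contribution − fixed costs = $15,694,060.80 − $7,657,800 = $8,036,260.80.
DOL = contribution ÷ EBIT = $15,694,060.80 ÷ $8,036,260.80 = 1.9529.

1.95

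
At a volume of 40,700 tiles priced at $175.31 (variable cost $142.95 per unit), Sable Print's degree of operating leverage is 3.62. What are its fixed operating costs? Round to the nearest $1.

Contribution at this volume is 40,700 × $32.36 = $1,317,052.00.
Since DOL = CM ÷ EBIT, EBIT = $1,317,052.00 ÷ 3.62 = $363,826.52.
Fixed costs = CM − EBIT = $1,317,052.00 − $363,826.52 = $953,225.

$953,225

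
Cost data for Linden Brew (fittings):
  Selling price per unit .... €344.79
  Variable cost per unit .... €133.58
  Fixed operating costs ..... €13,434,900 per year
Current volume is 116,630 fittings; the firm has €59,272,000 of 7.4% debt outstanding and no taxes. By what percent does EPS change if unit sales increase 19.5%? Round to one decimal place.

At 116,630 units, contribution = 116,630 × €211.21 = €24,633,422.30.
EBIT = €24,633,422.30 − €13,434,900 = €11,198,522.30.
After interest of €4,386,128.00, pre-tax earnings = €6,812,394.30.
Degree of combined leverage = contribution ÷ (EBIT − I) = €24,633,422.30 ÷ €6,812,394.30 = 3.6160.
EPS therefore changes by 3.6160 × (+19.5%) = +70.5%.

+70.5%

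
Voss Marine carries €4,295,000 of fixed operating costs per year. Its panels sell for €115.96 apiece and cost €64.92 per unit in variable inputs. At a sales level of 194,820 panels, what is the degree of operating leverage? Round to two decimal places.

1.76

At 194,820 units, contribution = 194,820 × €51.04 = €9,943,612.80.
Operating income = contribution − fixed costs = €9,943,612.80 − €4,295,000 = €5,648,612.80.
Degree of operating leverage = €9,943,612.80 / €5,648,612.80 = 1.7604.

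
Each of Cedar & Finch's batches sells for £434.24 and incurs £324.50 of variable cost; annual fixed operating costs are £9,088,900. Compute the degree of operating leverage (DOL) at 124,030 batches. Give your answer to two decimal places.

3.01

Total contribution margin = 124,030 × £109.74 = £13,611,052.20.
Subtracting fixed costs: EBIT = £13,611,052.20 − £9,088,900 = £4,522,152.20.
So DOL = total CM / EBIT = £13,611,052.20 / £4,522,152.20 = 3.0099.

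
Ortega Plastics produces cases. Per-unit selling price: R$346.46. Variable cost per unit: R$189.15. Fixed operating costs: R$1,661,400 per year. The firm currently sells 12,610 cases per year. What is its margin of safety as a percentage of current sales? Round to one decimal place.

Contribution margin per unit = R$346.46 − R$189.15 = R$157.31. Break-even units = R$1,661,400 ÷ R$157.31 = 10,561.31; break-even revenue = 10,561.31 × R$346.46 = R$3,659,072.18.
Actual sales revenue = 12,610 × R$346.46 = R$4,368,860.60.
Margin of safety = (R$4,368,860.60 − R$3,659,072.18) ÷ R$4,368,860.60 = 16.2%.

16.2%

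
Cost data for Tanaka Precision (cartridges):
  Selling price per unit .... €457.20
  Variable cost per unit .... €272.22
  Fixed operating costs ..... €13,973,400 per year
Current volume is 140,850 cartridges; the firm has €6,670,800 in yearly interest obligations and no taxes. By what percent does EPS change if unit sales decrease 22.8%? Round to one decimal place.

At 140,850 units, contribution = 140,850 × €184.98 = €26,054,433.00.
EBIT = €26,054,433.00 − €13,973,400 = €12,081,033.00.
Interest = €6,670,800.00, so EBIT − I = €5,410,233.00.
DCL = total CM / (EBIT − I) = €26,054,433.00 / €5,410,233.00 = 4.8158.
%ΔEPS = DCL × %ΔSales = 4.8158 × -22.8% = -109.8%.

-109.8%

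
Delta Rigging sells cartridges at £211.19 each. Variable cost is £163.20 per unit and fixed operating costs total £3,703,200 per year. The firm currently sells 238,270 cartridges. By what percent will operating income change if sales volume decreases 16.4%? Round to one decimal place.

At 238,270 units, contribution = 238,270 × £47.99 = £11,434,577.30.
Subtracting fixed costs: EBIT = £11,434,577.30 − £3,703,200 = £7,731,377.30.
So DOL = total CM / EBIT = £11,434,577.30 / £7,731,377.30 = 1.4790.
Operating income changes by 1.4790 × -16.4% = -24.3%.

-24.3%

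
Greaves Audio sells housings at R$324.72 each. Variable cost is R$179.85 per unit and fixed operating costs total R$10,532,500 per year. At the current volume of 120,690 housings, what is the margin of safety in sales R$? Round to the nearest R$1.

Contribution margin per unit = R$324.72 − R$179.85 = R$144.87. Break-even units = R$10,532,500 ÷ R$144.87 = 72,703.11; break-even revenue = 72,703.11 × R$324.72 = R$23,608,154.90.
Current sales = 120,690 × R$324.72 = R$39,190,456.80.
Margin of safety = R$39,190,456.80 − R$23,608,154.90 = R$15,582,302.

R$15,582,302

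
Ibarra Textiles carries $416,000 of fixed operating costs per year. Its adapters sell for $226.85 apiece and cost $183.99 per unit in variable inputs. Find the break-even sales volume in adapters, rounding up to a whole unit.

Each unit contributes $226.85 − $183.99 = $42.86.
Units to break even: $416,000 ÷ $42.86 = 9,706.02, rounded up to 9,707.

9,707 adapters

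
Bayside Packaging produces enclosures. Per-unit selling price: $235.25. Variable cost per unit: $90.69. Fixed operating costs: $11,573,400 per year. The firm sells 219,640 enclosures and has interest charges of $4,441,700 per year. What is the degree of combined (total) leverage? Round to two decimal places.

At 219,640 units, contribution = 219,640 × $144.56 = $31,751,158.40.
Operating income = contribution − fixed costs = $31,751,158.40 − $11,573,400 = $20,177,758.40. Interest = $4,441,700.00.
DOL = $31,751,158.40 ÷ $20,177,758.40 = 1.5736; DFL = $20,177,758.40 ÷ $15,736,058.40 = 1.2823.
Combined leverage = 1.5736 × 1.2823 = 2.0178.

2.02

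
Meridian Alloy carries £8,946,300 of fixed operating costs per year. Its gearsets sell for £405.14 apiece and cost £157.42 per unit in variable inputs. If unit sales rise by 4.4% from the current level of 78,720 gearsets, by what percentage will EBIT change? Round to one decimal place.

+8.1%

Contribution at this volume is 78,720 × £247.72 = £19,500,518.40.
Subtracting fixed costs: EBIT = £19,500,518.40 − £8,946,300 = £10,554,218.40.
DOL = contribution ÷ EBIT = £19,500,518.40 ÷ £10,554,218.40 = 1.8477.
Operating income changes by 1.8477 × +4.4% = +8.1%.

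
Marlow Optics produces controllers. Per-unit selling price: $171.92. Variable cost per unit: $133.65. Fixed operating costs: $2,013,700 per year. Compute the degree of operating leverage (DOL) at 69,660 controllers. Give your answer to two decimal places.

Contribution at this volume is 69,660 × $38.27 = $2,665,888.20.
Subtracting fixed costs: EBIT = $2,665,888.20 − $2,013,700 = $652,188.20.
DOL = contribution ÷ EBIT = $2,665,888.20 ÷ $652,188.20 = 4.0876.

4.09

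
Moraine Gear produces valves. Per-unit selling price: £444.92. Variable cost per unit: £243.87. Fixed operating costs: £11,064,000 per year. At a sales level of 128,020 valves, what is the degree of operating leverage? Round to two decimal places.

At 128,020 units, contribution = 128,020 × £201.05 = £25,738,421.00.
Operating income = contribution − fixed costs = £25,738,421.00 − £11,064,000 = £14,674,421.00.
Degree of operating leverage = £25,738,421.00 / £14,674,421.00 = 1.7540.

1.75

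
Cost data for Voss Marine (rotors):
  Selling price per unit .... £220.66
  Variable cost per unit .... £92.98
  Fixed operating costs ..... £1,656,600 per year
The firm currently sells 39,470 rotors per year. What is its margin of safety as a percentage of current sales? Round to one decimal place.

67.1%

Unit CM = price − variable cost = £220.66 − £92.98 = £127.68. Break-even units = £1,656,600 ÷ £127.68 = 12,974.62; break-even revenue = 12,974.62 × £220.66 = £2,862,980.55.
Actual sales revenue = 39,470 × £220.66 = £8,709,450.20.
Margin of safety = (£8,709,450.20 − £2,862,980.55) ÷ £8,709,450.20 = 67.1%.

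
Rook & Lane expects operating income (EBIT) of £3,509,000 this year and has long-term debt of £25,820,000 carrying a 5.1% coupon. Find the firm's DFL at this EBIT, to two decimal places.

Interest = £1,316,820.00.
DFL = EBIT ÷ (EBIT − I) = £3,509,000 ÷ (£3,509,000 − £1,316,820.00) = £3,509,000 ÷ £2,192,180.00 = 1.6007.

1.60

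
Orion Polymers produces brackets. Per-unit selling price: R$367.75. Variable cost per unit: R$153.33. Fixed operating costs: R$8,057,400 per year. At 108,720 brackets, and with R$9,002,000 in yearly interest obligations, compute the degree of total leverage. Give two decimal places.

Total contribution margin = 108,720 × R$214.42 = R$23,311,742.40.
Operating income = contribution − fixed costs = R$23,311,742.40 − R$8,057,400 = R$15,254,342.40. Interest = R$9,002,000.00.
DOL = R$23,311,742.40 ÷ R$15,254,342.40 = 1.5282; DFL = R$15,254,342.40 ÷ R$6,252,342.40 = 2.4398.
Combined leverage = 1.5282 × 2.4398 = 3.7285.

3.73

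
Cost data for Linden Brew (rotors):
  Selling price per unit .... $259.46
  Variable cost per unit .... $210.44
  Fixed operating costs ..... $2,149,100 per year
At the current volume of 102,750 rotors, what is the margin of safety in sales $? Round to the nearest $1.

$15,284,454

Contribution margin per unit = $259.46 − $210.44 = $49.02. Break-even units = $2,149,100 ÷ $49.02 = 43,841.29; break-even revenue = 43,841.29 × $259.46 = $11,375,060.91.
Current sales = 102,750 × $259.46 = $26,659,515.00.
Margin of safety = $26,659,515.00 − $11,375,060.91 = $15,284,454.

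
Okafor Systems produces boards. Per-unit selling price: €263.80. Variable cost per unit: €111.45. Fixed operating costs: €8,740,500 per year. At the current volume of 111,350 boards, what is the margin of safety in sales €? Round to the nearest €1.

Contribution margin per unit = €263.80 − €111.45 = €152.35. Break-even units = €8,740,500 ÷ €152.35 = 57,371.18; break-even revenue = 57,371.18 × €263.80 = €15,134,518.54.
Current sales = 111,350 × €263.80 = €29,374,130.00.
Margin of safety = €29,374,130.00 − €15,134,518.54 = €14,239,611.

€14,239,611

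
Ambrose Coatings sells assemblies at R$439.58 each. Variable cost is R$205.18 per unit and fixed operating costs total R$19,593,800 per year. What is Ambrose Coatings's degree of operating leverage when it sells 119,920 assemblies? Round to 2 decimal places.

Contribution at this volume is 119,920 × R$234.40 = R$28,109,248.00.
EBIT = R$28,109,248.00 − R$19,593,800 = R$8,515,448.00.
So DOL = total CM / EBIT = R$28,109,248.00 / R$8,515,448.00 = 3.3010.

3.30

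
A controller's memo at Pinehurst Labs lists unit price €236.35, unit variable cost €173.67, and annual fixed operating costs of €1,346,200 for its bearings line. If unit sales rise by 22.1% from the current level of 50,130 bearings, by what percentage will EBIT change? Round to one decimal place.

+38.7%

Total contribution margin = 50,130 × €62.68 = €3,142,148.40.
Operating income = contribution − fixed costs = €3,142,148.40 − €1,346,200 = €1,795,948.40.
So DOL = total CM / EBIT = €3,142,148.40 / €1,795,948.40 = 1.7496.
%ΔEBIT = DOL × %ΔSales = 1.7496 × +22.1% = +38.7%.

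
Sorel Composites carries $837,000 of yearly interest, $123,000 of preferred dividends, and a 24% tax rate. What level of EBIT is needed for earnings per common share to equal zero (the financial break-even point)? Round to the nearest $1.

Grossing the preferred dividend up to pre-tax terms: $123,000 / (1 − 0.24) = $161,842.11.
EPS = 0 when EBIT covers interest plus the pre-tax preferred burden: $837,000 + $161,842.11 = $998,842.11.

$998,842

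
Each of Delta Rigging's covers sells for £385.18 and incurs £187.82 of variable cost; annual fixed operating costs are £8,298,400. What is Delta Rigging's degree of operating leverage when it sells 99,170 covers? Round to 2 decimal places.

At 99,170 units, contribution = 99,170 × £197.36 = £19,572,191.20.
Operating income = contribution − fixed costs = £19,572,191.20 − £8,298,400 = £11,273,791.20.
Degree of operating leverage = £19,572,191.20 / £11,273,791.20 = 1.7361.

1.74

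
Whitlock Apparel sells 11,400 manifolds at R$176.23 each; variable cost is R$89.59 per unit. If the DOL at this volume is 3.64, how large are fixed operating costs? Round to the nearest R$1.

R$716,351

At 11,400 units, contribution = 11,400 × R$86.64 = R$987,696.00.
DOL = contribution / EBIT, so EBIT = R$987,696.00 / 3.64 = R$271,345.05.
Fixed costs = CM − EBIT = R$987,696.00 − R$271,345.05 = R$716,351.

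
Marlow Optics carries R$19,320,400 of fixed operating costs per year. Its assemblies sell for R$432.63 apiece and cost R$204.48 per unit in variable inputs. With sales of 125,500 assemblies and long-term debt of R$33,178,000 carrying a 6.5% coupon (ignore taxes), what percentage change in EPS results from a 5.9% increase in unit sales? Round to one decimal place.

+23.6%

Total contribution margin = 125,500 × R$228.15 = R$28,632,825.00.
EBIT = R$28,632,825.00 − R$19,320,400 = R$9,312,425.00.
Interest = R$2,156,570.00, so EBIT − I = R$7,155,855.00.
DCL = total CM / (EBIT − I) = R$28,632,825.00 / R$7,155,855.00 = 4.0013.
%ΔEPS = DCL × %ΔSales = 4.0013 × +5.9% = +23.6%.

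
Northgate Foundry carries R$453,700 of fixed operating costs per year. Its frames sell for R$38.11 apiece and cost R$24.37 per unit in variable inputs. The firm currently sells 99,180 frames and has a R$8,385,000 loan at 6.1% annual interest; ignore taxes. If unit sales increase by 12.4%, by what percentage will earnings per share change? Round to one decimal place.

Contribution at this volume is 99,180 × R$13.74 = R$1,362,733.20.
Subtracting fixed costs: EBIT = R$1,362,733.20 − R$453,700 = R$909,033.20.
Interest = R$511,485.00, so EBIT − I = R$397,548.20.
DCL = total CM / (EBIT − I) = R$1,362,733.20 / R$397,548.20 = 3.4278.
%ΔEPS = DCL × %ΔSales = 3.4278 × +12.4% = +42.5%.

+42.5%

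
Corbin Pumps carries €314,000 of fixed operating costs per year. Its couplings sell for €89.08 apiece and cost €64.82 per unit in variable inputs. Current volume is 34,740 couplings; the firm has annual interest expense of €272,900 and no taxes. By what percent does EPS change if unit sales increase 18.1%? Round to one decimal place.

+59.6%

Total contribution margin = 34,740 × €24.26 = €842,792.40.
Subtracting fixed costs: EBIT = €842,792.40 − €314,000 = €528,792.40.
After interest of €272,900.00, pre-tax earnings = €255,892.40.
DCL = total CM / (EBIT − I) = €842,792.40 / €255,892.40 = 3.2935.
%ΔEPS = DCL × %ΔSales = 3.2935 × +18.1% = +59.6%.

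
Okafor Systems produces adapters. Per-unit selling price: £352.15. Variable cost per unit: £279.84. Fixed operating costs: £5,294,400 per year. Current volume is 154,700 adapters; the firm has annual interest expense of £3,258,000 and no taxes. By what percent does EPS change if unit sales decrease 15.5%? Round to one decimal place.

-65.8%

Contribution at this volume is 154,700 × £72.31 = £11,186,357.00.
EBIT = £11,186,357.00 − £5,294,400 = £5,891,957.00.
After interest of £3,258,000.00, pre-tax earnings = £2,633,957.00.
DCL = total CM / (EBIT − I) = £11,186,357.00 / £2,633,957.00 = 4.2470.
EPS therefore changes by 4.2470 × (-15.5%) = -65.8%.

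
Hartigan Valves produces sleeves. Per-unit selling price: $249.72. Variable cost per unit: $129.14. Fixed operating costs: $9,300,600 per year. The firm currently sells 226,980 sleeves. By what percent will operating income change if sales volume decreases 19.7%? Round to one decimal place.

-29.8%

Contribution at this volume is 226,980 × $120.58 = $27,369,248.40.
Subtracting fixed costs: EBIT = $27,369,248.40 − $9,300,600 = $18,068,648.40.
So DOL = total CM / EBIT = $27,369,248.40 / $18,068,648.40 = 1.5147.
So EBIT moves 1.5147 × (-19.7%) = -29.8%.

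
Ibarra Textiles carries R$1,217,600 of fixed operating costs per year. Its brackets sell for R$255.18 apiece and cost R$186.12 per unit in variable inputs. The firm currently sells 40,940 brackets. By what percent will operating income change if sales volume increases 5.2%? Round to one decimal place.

Contribution at this volume is 40,940 × R$69.06 = R$2,827,316.40.
Subtracting fixed costs: EBIT = R$2,827,316.40 − R$1,217,600 = R$1,609,716.40.
So DOL = total CM / EBIT = R$2,827,316.40 / R$1,609,716.40 = 1.7564.
Operating income changes by 1.7564 × +5.2% = +9.1%.

+9.1%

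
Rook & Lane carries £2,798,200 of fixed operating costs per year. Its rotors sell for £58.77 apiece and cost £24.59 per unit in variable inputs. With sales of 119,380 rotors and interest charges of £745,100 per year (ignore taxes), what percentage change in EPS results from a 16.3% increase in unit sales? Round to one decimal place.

Contribution at this volume is 119,380 × £34.18 = £4,080,408.40.
Subtracting fixed costs: EBIT = £4,080,408.40 − £2,798,200 = £1,282,208.40.
After interest of £745,100.00, pre-tax earnings = £537,108.40.
DCL = total CM / (EBIT − I) = £4,080,408.40 / £537,108.40 = 7.5970.
EPS therefore changes by 7.5970 × (+16.3%) = +123.8%.

+123.8%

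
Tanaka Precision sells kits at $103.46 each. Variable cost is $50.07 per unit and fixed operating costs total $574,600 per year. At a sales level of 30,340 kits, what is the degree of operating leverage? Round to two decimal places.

At 30,340 units, contribution = 30,340 × $53.39 = $1,619,852.60.
Subtracting fixed costs: EBIT = $1,619,852.60 − $574,600 = $1,045,252.60.
Degree of operating leverage = $1,619,852.60 / $1,045,252.60 = 1.5497.

1.55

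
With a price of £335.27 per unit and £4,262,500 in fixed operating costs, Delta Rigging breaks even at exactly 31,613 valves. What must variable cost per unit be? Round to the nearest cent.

£200.44

Contribution per unit must be FC / Q = £4,262,500 / 31,613 = £134.8338.
Hence VC = price − CM = £335.27 − £134.8338 = £200.44.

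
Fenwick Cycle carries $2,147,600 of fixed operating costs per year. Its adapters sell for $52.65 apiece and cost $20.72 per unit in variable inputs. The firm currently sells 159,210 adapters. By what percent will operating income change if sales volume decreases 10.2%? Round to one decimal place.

Total contribution margin = 159,210 × $31.93 = $5,083,575.30.
Operating income = contribution − fixed costs = $5,083,575.30 − $2,147,600 = $2,935,975.30.
DOL = contribution ÷ EBIT = $5,083,575.30 ÷ $2,935,975.30 = 1.7315.
So EBIT moves 1.7315 × (-10.2%) = -17.7%.

-17.7%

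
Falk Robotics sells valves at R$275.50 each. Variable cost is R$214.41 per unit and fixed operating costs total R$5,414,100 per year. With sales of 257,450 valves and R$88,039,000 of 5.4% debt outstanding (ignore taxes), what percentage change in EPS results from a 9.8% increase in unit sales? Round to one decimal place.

+27.7%

Total contribution margin = 257,450 × R$61.09 = R$15,727,620.50.
Operating income = contribution − fixed costs = R$15,727,620.50 − R$5,414,100 = R$10,313,520.50.
Interest = R$4,754,106.00, so EBIT − I = R$5,559,414.50.
DCL = total CM / (EBIT − I) = R$15,727,620.50 / R$5,559,414.50 = 2.8290.
EPS therefore changes by 2.8290 × (+9.8%) = +27.7%.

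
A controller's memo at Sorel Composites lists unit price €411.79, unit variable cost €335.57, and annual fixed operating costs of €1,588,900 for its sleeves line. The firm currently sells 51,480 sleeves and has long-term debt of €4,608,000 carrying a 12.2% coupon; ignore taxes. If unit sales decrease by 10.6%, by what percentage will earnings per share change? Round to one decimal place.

-23.5%

Contribution at this volume is 51,480 × €76.22 = €3,923,805.60.
Subtracting fixed costs: EBIT = €3,923,805.60 − €1,588,900 = €2,334,905.60.
Interest = €562,176.00, so EBIT − I = €1,772,729.60.
Degree of combined leverage = contribution ÷ (EBIT − I) = €3,923,805.60 ÷ €1,772,729.60 = 2.2134.
%ΔEPS = DCL × %ΔSales = 2.2134 × -10.6% = -23.5%.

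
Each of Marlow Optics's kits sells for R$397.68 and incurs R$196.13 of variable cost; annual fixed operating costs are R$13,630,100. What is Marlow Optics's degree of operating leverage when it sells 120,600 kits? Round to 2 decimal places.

2.28

At 120,600 units, contribution = 120,600 × R$201.55 = R$24,306,930.00.
Operating income = contribution − fixed costs = R$24,306,930.00 − R$13,630,100 = R$10,676,830.00.
So DOL = total CM / EBIT = R$24,306,930.00 / R$10,676,830.00 = 2.2766.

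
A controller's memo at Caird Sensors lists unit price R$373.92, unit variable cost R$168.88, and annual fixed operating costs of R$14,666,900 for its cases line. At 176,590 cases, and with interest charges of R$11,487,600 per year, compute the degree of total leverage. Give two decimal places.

3.60

At 176,590 units, contribution = 176,590 × R$205.04 = R$36,208,013.60.
Operating income = contribution − fixed costs = R$36,208,013.60 − R$14,666,900 = R$21,541,113.60. Interest = R$11,487,600.00.
DOL = R$36,208,013.60 ÷ R$21,541,113.60 = 1.6809; DFL = R$21,541,113.60 ÷ R$10,053,513.60 = 2.1426.
Combined leverage = 1.6809 × 2.1426 = 3.6015.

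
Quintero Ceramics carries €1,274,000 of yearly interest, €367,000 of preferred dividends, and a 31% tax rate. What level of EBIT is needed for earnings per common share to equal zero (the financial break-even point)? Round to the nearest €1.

Grossing the preferred dividend up to pre-tax terms: €367,000 / (1 − 0.31) = €531,884.06.
Financial break-even EBIT = interest + D_p ÷ (1 − t) = €1,274,000 + €531,884.06 = €1,805,884.06.

€1,805,884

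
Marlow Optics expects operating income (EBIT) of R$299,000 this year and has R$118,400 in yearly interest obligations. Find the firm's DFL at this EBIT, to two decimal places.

1.66

Interest = R$118,400.00.
Degree of financial leverage = EBIT / (EBIT − interest) = R$299,000 / R$180,600.00 = 1.6556.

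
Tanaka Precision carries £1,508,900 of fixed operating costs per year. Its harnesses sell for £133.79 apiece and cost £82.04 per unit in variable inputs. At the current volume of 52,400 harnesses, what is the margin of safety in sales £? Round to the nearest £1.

Unit CM = price − variable cost = £133.79 − £82.04 = £51.75. Break-even units = £1,508,900 ÷ £51.75 = 29,157.49; break-even revenue = 29,157.49 × £133.79 = £3,900,980.31.
Current sales = 52,400 × £133.79 = £7,010,596.00.
Margin of safety = £7,010,596.00 − £3,900,980.31 = £3,109,616.

£3,109,616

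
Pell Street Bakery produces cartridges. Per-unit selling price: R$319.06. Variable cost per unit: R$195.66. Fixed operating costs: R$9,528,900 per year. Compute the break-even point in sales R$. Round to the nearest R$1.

R$24,637,689

Contribution margin per unit = R$319.06 − R$195.66 = R$123.40, a CM ratio of R$123.40 ÷ R$319.06 = 0.3868.
Break-even revenue = fixed costs × price ÷ CM = R$9,528,900 × R$319.06 ÷ R$123.40 = R$24,637,689.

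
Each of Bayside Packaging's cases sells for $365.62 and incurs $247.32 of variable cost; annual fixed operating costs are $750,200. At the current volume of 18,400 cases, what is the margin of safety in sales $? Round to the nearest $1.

$4,408,827

Each unit contributes $365.62 − $247.32 = $118.30. Break-even units = $750,200 ÷ $118.30 = 6,341.50; break-even revenue = 6,341.50 × $365.62 = $2,318,580.93.
Actual sales revenue = 18,400 × $365.62 = $6,727,408.00.
Margin of safety = $6,727,408.00 − $2,318,580.93 = $4,408,827.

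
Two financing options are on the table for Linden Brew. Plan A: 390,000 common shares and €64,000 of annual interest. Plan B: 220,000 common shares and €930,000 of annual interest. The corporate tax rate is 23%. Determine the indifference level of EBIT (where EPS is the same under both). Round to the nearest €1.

Set EPS_A = EPS_B: (EBIT − €64,000)(1 − 0.23) ÷ 390,000 = (EBIT − €930,000)(1 − 0.23) ÷ 220,000.
Cancelling (1 − t) and cross-multiplying: 220,000·(EBIT − 64,000) = 390,000·(EBIT − 930,000).
Solving, EBIT = (930,000·390,000 − 64,000·220,000) / (390,000 − 220,000) = 348,620,000,000 / 170,000 = 2,050,705.88.

€2,050,706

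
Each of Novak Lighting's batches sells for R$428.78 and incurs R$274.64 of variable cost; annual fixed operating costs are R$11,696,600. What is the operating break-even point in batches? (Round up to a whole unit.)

75,883 batches

Each unit contributes R$428.78 − R$274.64 = R$154.14.
Break-even Q = R$11,696,600 / R$154.14 = 75,882.96 → 75,883 batches.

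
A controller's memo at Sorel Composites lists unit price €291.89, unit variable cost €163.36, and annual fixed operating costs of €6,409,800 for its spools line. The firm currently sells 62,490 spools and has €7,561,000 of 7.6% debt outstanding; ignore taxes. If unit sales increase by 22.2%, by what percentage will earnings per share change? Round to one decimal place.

+170.2%

Contribution at this volume is 62,490 × €128.53 = €8,031,839.70.
EBIT = €8,031,839.70 − €6,409,800 = €1,622,039.70.
After interest of €574,636.00, pre-tax earnings = €1,047,403.70.
Degree of combined leverage = contribution ÷ (EBIT − I) = €8,031,839.70 ÷ €1,047,403.70 = 7.6683.
%ΔEPS = DCL × %ΔSales = 7.6683 × +22.2% = +170.2%.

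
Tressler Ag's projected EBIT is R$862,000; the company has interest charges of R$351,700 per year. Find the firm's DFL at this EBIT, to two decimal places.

Annual interest charges come to R$351,700.00.
DFL = EBIT ÷ (EBIT − I) = R$862,000 ÷ (R$862,000 − R$351,700.00) = R$862,000 ÷ R$510,300.00 = 1.6892.

1.69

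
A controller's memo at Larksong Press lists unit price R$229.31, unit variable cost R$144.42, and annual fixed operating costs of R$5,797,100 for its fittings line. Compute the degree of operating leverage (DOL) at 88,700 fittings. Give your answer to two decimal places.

4.35

Contribution at this volume is 88,700 × R$84.89 = R$7,529,743.00.
EBIT = R$7,529,743.00 − R$5,797,100 = R$1,732,643.00.
DOL = contribution ÷ EBIT = R$7,529,743.00 ÷ R$1,732,643.00 = 4.3458.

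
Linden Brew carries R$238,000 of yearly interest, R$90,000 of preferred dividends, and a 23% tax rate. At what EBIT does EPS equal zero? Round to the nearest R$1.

Grossing the preferred dividend up to pre-tax terms: R$90,000 / (1 − 0.23) = R$116,883.12.
EPS = 0 when EBIT covers interest plus the pre-tax preferred burden: R$238,000 + R$116,883.12 = R$354,883.12.

R$354,883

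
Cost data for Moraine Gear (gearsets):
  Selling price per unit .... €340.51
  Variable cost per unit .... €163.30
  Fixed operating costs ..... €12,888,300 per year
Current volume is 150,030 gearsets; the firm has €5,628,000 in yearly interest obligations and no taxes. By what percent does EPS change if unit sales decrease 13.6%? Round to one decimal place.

-44.8%

Contribution at this volume is 150,030 × €177.21 = €26,586,816.30.
Operating income = contribution − fixed costs = €26,586,816.30 − €12,888,300 = €13,698,516.30.
Interest = €5,628,000.00, so EBIT − I = €8,070,516.30.
Degree of combined leverage = contribution ÷ (EBIT − I) = €26,586,816.30 ÷ €8,070,516.30 = 3.2943.
%ΔEPS = DCL × %ΔSales = 3.2943 × -13.6% = -44.8%.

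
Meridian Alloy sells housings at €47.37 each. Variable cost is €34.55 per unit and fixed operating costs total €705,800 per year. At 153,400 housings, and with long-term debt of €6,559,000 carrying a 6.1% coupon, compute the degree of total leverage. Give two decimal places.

Contribution at this volume is 153,400 × €12.82 = €1,966,588.00.
EBIT = €1,966,588.00 − €705,800 = €1,260,788.00. Interest = €400,099.00, so EBIT − I = €860,689.00.
Degree of total leverage = total CM / (EBIT − interest) = €1,966,588.00 / €860,689.00 = 2.2849.

2.28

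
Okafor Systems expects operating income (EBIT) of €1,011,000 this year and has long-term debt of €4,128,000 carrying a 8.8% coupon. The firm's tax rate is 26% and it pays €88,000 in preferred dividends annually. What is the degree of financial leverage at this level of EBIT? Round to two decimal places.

Interest = €363,264.00.
Pre-tax preferred-dividend burden = €88,000 ÷ (1 − 0.26) = €118,918.92.
DFL = EBIT ÷ [EBIT − I − D_p/(1−t)] = €1,011,000 ÷ [€1,011,000 − €363,264.00 − €118,918.92] = €1,011,000 ÷ €528,817.08 = 1.9118.

1.91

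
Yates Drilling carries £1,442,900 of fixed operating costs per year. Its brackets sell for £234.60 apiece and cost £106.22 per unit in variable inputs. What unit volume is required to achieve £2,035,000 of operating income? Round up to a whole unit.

27,091 brackets

Contribution margin per unit = £234.60 − £106.22 = £128.38.
Units = (FC + target) / CM = (£1,442,900 + £2,035,000) / £128.38 = 27,090.67, so 27,091 brackets.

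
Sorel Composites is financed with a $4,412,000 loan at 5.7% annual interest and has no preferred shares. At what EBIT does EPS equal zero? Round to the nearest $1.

$251,484

Annual interest = 5.7% × $4,412,000 = $251,484.00.
Without preferred stock the financial break-even is simply EBIT = interest = $251,484.00.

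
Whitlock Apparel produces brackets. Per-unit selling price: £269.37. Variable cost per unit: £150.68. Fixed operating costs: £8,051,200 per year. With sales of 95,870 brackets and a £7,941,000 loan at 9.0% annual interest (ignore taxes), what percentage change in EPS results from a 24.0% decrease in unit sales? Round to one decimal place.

Total contribution margin = 95,870 × £118.69 = £11,378,810.30.
Operating income = contribution − fixed costs = £11,378,810.30 − £8,051,200 = £3,327,610.30.
After interest of £714,690.00, pre-tax earnings = £2,612,920.30.
DCL = total CM / (EBIT − I) = £11,378,810.30 / £2,612,920.30 = 4.3548.
%ΔEPS = DCL × %ΔSales = 4.3548 × -24.0% = -104.5%.

-104.5%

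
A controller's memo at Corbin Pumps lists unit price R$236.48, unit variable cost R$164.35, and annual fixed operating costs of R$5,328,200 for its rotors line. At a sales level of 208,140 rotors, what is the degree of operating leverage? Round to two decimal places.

1.55

Contribution at this volume is 208,140 × R$72.13 = R$15,013,138.20.
Operating income = contribution − fixed costs = R$15,013,138.20 − R$5,328,200 = R$9,684,938.20.
DOL = contribution ÷ EBIT = R$15,013,138.20 ÷ R$9,684,938.20 = 1.5502.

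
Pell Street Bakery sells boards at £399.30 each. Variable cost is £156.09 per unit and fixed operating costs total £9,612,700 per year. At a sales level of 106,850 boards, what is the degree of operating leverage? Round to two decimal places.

At 106,850 units, contribution = 106,850 × £243.21 = £25,986,988.50.
EBIT = £25,986,988.50 − £9,612,700 = £16,374,288.50.
DOL = contribution ÷ EBIT = £25,986,988.50 ÷ £16,374,288.50 = 1.5871.

1.59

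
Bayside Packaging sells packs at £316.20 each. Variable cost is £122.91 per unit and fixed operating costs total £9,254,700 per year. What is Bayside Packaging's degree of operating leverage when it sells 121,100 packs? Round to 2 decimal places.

At 121,100 units, contribution = 121,100 × £193.29 = £23,407,419.00.
Subtracting fixed costs: EBIT = £23,407,419.00 − £9,254,700 = £14,152,719.00.
So DOL = total CM / EBIT = £23,407,419.00 / £14,152,719.00 = 1.6539.

1.65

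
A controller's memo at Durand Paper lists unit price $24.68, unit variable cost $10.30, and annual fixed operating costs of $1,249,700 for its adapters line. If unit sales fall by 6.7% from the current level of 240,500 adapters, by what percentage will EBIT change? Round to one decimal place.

Contribution at this volume is 240,500 × $14.38 = $3,458,390.00.
Subtracting fixed costs: EBIT = $3,458,390.00 − $1,249,700 = $2,208,690.00.
So DOL = total CM / EBIT = $3,458,390.00 / $2,208,690.00 = 1.5658.
%ΔEBIT = DOL × %ΔSales = 1.5658 × -6.7% = -10.5%.

-10.5%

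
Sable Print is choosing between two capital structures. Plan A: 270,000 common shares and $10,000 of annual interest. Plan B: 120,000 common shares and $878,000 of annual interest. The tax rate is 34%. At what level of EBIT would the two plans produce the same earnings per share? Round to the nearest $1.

Set EPS_A = EPS_B: (EBIT − $10,000)(1 − 0.34) ÷ 270,000 = (EBIT − $878,000)(1 − 0.34) ÷ 120,000.
The (1 − t) factor cancels: (EBIT − 10,000) × 120,000 = (EBIT − 878,000) × 270,000.
Solving, EBIT = (878,000·270,000 − 10,000·120,000) / (270,000 − 120,000) = 235,860,000,000 / 150,000 = 1,572,400.00.

$1,572,400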